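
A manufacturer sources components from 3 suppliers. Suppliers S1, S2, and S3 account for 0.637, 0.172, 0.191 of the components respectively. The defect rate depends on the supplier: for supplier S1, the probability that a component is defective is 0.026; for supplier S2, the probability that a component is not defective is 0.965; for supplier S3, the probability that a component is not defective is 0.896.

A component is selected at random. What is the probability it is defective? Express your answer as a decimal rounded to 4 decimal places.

0.0424

P(D|S2) = 1 − 0.965 = 0.035.
P(D|S3) = 1 − 0.896 = 0.104.
By the law of total probability,
P(D) = P(D|S1)·P(S1) + P(D|S2)·P(S2) + P(D|S3)·P(S3)
      = 0.026·0.637 + 0.035·0.172 + 0.104·0.191
      = 0.016562 + 0.00602 + 0.019864 = 0.042446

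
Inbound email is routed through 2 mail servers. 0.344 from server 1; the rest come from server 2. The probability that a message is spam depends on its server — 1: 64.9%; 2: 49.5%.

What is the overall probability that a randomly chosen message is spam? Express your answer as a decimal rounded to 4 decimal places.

P(2) = 1 − (0.344) = 0.656.
Using total probability over the partition,
P(S) = P(S|1)·P(1) + P(S|2)·P(2)
      = 0.649·0.344 + 0.495·0.656
      = 0.223256 + 0.32472 = 0.547976

P(S) ≈ 0.5480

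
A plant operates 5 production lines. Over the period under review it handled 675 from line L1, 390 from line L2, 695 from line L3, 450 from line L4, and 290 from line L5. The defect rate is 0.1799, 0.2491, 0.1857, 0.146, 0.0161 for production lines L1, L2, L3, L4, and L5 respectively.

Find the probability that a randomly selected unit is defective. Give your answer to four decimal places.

Total: 675 + 390 + 695 + 450 + 290 = 2500.
P(L1) = 675/2500 = 0.27. P(L2) = 390/2500 = 0.156. P(L3) = 695/2500 = 0.278. P(L4) = 450/2500 = 0.18. P(L5) = 290/2500 = 0.116.
P(D) = P(D|L1)·P(L1) + P(D|L2)·P(L2) + P(D|L3)·P(L3) + P(D|L4)·P(L4) + P(D|L5)·P(L5)
      = 0.1799·0.27 + 0.2491·0.156 + 0.1857·0.278 + 0.146·0.18 + 0.0161·0.116
      = 0.048573 + 0.0388596 + 0.0516246 + 0.02628 + 0.0018676 = 0.1672048

P(D) ≈ 0.1672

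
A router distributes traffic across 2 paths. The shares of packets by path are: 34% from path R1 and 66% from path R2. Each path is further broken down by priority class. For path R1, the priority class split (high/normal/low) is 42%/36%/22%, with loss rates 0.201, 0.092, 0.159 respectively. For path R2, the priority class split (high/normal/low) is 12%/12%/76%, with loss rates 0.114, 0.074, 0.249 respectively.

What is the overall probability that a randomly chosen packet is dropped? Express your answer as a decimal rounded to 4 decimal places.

P(L|R1) = 0.42·0.201 + 0.36·0.092 + 0.22·0.159 = 0.08442 + 0.03312 + 0.03498 = 0.15252
P(L|R2) = 0.12·0.114 + 0.12·0.074 + 0.76·0.249 = 0.01368 + 0.00888 + 0.18924 = 0.2118
Then overall,
P(L) = 0.34·0.15252 + 0.66·0.2118
      = 0.0518568 + 0.139788 = 0.1916448

P(L) ≈ 0.1916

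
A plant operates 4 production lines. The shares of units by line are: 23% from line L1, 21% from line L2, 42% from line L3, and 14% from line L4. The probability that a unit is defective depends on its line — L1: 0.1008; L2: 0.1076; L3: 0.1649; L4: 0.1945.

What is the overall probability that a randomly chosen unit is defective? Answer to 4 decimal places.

P(D) = P(D|L1)·P(L1) + P(D|L2)·P(L2) + P(D|L3)·P(L3) + P(D|L4)·P(L4)
      = 0.1008·0.23 + 0.1076·0.21 + 0.1649·0.42 + 0.1945·0.14
      = 0.023184 + 0.022596 + 0.069258 + 0.02723 = 0.142268

0.1423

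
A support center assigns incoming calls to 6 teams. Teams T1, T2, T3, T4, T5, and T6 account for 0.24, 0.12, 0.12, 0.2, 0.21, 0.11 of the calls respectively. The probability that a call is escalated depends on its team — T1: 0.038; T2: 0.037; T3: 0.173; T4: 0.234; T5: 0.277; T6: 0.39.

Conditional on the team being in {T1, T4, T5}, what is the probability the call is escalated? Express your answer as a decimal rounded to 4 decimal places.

0.1755

Let S = {T1, T4, T5}.
P(S) = 0.24 + 0.2 + 0.21 = 0.65.
P(E ∩ S) = 0.038·0.24 + 0.234·0.2 + 0.277·0.21 = 0.00912 + 0.0468 + 0.05817 = 0.11409.
P(E | S) = 0.11409 / 0.65 = 0.175523…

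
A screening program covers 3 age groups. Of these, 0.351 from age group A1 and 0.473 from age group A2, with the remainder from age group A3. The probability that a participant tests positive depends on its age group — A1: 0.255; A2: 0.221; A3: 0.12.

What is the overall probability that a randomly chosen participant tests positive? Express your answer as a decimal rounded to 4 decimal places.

P(T) ≈ 0.2152

P(A3) = 1 − (0.351 + 0.473) = 0.176.
P(T) = P(T|A1)·P(A1) + P(T|A2)·P(A2) + P(T|A3)·P(A3)
      = 0.255·0.351 + 0.221·0.473 + 0.12·0.176
      = 0.089505 + 0.104533 + 0.02112 = 0.215158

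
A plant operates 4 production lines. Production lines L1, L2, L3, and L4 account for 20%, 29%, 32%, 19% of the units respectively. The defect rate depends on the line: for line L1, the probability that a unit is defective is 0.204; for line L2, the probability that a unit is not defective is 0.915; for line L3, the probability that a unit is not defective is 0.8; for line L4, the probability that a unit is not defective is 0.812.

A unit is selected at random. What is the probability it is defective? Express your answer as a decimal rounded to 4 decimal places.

P(D) ≈ 0.1652

P(D|L2) = 1 − 0.915 = 0.085.
P(D|L3) = 1 − 0.8 = 0.2.
P(D|L4) = 1 − 0.812 = 0.188.
P(D) = P(D|L1)·P(L1) + P(D|L2)·P(L2) + P(D|L3)·P(L3) + P(D|L4)·P(L4)
      = 0.204·0.2 + 0.085·0.29 + 0.2·0.32 + 0.188·0.19
      = 0.0408 + 0.02465 + 0.064 + 0.03572 = 0.16517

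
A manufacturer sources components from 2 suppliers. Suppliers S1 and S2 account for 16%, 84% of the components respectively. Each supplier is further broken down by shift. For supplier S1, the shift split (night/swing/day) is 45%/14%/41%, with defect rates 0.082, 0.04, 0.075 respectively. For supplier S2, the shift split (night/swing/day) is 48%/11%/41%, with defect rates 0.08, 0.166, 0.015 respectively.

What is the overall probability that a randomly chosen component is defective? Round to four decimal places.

0.0645

P(D|S1) = 0.45·0.082 + 0.14·0.04 + 0.41·0.075 = 0.0369 + 0.0056 + 0.03075 = 0.07325
P(D|S2) = 0.48·0.08 + 0.11·0.166 + 0.41·0.015 = 0.0384 + 0.01826 + 0.00615 = 0.06281
By total probability over the outer partition,
P(D) = 0.16·0.07325 + 0.84·0.06281
      = 0.01172 + 0.0527604 = 0.0644804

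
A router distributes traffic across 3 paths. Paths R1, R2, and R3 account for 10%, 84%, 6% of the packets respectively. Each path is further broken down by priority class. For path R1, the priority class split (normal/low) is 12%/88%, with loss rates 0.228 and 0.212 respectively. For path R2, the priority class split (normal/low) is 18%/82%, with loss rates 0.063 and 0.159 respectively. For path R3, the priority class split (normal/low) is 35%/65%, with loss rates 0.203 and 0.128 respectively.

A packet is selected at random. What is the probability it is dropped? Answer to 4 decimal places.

P(L) ≈ 0.1497

P(L|R1) = 0.12·0.228 + 0.88·0.212 = 0.02736 + 0.18656 = 0.21392
P(L|R2) = 0.18·0.063 + 0.82·0.159 = 0.01134 + 0.13038 = 0.14172
P(L|R3) = 0.35·0.203 + 0.65·0.128 = 0.07105 + 0.0832 = 0.15425
Then overall,
P(L) = 0.1·0.21392 + 0.84·0.14172 + 0.06·0.15425
      = 0.021392 + 0.1190448 + 0.009255 = 0.1496918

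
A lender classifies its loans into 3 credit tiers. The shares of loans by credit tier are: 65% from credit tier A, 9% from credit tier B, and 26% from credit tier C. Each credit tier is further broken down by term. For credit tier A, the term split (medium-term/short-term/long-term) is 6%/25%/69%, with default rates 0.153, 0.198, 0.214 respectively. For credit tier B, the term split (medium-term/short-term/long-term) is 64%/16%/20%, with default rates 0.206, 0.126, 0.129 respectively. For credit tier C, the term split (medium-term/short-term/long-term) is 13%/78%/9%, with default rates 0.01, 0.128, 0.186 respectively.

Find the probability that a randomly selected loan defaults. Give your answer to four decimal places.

P(D|A) = 0.06·0.153 + 0.25·0.198 + 0.69·0.214 = 0.00918 + 0.0495 + 0.14766 = 0.20634
P(D|B) = 0.64·0.206 + 0.16·0.126 + 0.2·0.129 = 0.13184 + 0.02016 + 0.0258 = 0.1778
P(D|C) = 0.13·0.01 + 0.78·0.128 + 0.09·0.186 = 0.0013 + 0.09984 + 0.01674 = 0.11788
Then overall,
P(D) = 0.65·0.20634 + 0.09·0.1778 + 0.26·0.11788
      = 0.134121 + 0.016002 + 0.0306488 = 0.1807718

0.1808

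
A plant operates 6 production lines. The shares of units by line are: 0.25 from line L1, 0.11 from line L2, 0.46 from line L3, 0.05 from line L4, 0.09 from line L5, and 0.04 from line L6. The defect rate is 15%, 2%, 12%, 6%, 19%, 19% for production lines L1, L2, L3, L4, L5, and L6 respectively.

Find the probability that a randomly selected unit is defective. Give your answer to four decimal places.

P(D) ≈ 0.1226

By the law of total probability,
P(D) = P(D|L1)·P(L1) + P(D|L2)·P(L2) + P(D|L3)·P(L3) + P(D|L4)·P(L4) + P(D|L5)·P(L5) + P(D|L6)·P(L6)
      = 0.15·0.25 + 0.02·0.11 + 0.12·0.46 + 0.06·0.05 + 0.19·0.09 + 0.19·0.04
      = 0.0375 + 0.0022 + 0.0552 + 0.003 + 0.0171 + 0.0076 = 0.1226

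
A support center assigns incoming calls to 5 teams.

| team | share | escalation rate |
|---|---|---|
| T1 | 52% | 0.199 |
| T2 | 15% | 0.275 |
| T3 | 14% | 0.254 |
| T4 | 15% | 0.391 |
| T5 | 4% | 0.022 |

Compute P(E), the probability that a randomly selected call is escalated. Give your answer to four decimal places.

P(E) = P(E|T1)·P(T1) + P(E|T2)·P(T2) + P(E|T3)·P(T3) + P(E|T4)·P(T4) + P(E|T5)·P(T5)
      = 0.199·0.52 + 0.275·0.15 + 0.254·0.14 + 0.391·0.15 + 0.022·0.04
      = 0.10348 + 0.04125 + 0.03556 + 0.05865 + 0.00088 = 0.23982

P(E) ≈ 0.2398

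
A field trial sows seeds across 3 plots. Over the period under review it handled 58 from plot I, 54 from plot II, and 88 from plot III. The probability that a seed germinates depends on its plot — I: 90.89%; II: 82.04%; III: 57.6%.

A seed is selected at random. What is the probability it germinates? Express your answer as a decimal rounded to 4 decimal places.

0.7385

Total: 58 + 54 + 88 = 200.
P(I) = 58/200 = 0.29. P(II) = 54/200 = 0.27. P(III) = 88/200 = 0.44.
P(G) = P(G|I)·P(I) + P(G|II)·P(II) + P(G|III)·P(III)
      = 0.9089·0.29 + 0.8204·0.27 + 0.576·0.44
      = 0.263581 + 0.221508 + 0.25344 = 0.738529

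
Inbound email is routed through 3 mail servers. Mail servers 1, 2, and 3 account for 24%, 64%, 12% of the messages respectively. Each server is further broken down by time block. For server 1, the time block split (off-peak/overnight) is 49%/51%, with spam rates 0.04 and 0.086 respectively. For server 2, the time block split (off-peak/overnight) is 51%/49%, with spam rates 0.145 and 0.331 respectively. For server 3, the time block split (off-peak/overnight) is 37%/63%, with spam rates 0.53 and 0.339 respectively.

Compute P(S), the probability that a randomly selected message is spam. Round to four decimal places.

0.2155

P(S|1) = 0.49·0.04 + 0.51·0.086 = 0.0196 + 0.04386 = 0.06346
P(S|2) = 0.51·0.145 + 0.49·0.331 = 0.07395 + 0.16219 = 0.23614
P(S|3) = 0.37·0.53 + 0.63·0.339 = 0.1961 + 0.21357 = 0.40967
By total probability over the outer partition,
P(S) = 0.24·0.06346 + 0.64·0.23614 + 0.12·0.40967
      = 0.0152304 + 0.1511296 + 0.0491604 = 0.2155204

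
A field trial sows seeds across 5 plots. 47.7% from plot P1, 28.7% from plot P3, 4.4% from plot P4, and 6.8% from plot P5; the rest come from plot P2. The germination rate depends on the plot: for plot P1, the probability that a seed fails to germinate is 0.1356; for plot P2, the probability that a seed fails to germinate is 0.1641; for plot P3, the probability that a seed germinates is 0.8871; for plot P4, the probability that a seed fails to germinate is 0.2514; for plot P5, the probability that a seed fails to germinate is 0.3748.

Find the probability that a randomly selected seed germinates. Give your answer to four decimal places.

P(P2) = 1 − (0.477 + 0.287 + 0.044 + 0.068) = 0.124.
P(G|P1) = 1 − 0.1356 = 0.8644.
P(G|P2) = 1 − 0.1641 = 0.8359.
P(G|P4) = 1 − 0.2514 = 0.7486.
P(G|P5) = 1 − 0.3748 = 0.6252.
Summing over the partition,
P(G) = P(G|P1)·P(P1) + P(G|P2)·P(P2) + P(G|P3)·P(P3) + P(G|P4)·P(P4) + P(G|P5)·P(P5)
      = 0.8644·0.477 + 0.8359·0.124 + 0.8871·0.287 + 0.7486·0.044 + 0.6252·0.068
      = 0.4123188 + 0.1036516 + 0.2545977 + 0.0329384 + 0.0425136 = 0.8460201

P(G) ≈ 0.8460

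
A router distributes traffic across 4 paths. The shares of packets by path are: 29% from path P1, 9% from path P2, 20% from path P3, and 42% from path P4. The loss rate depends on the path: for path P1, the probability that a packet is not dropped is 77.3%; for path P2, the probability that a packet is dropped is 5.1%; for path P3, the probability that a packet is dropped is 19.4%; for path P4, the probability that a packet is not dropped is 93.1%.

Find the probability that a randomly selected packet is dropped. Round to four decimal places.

P(L) ≈ 0.1382

P(L|P1) = 1 − 0.773 = 0.227.
P(L|P4) = 1 − 0.931 = 0.069.
By the law of total probability,
P(L) = P(L|P1)·P(P1) + P(L|P2)·P(P2) + P(L|P3)·P(P3) + P(L|P4)·P(P4)
      = 0.227·0.29 + 0.051·0.09 + 0.194·0.2 + 0.069·0.42
      = 0.06583 + 0.00459 + 0.0388 + 0.02898 = 0.1382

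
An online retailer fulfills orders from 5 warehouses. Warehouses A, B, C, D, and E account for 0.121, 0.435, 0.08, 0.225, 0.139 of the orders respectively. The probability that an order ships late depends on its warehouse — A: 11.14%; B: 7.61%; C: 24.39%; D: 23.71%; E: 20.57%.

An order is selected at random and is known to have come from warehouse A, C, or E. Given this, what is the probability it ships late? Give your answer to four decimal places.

P(L|S) ≈ 0.1811

Let S = {A, C, E}.
P(S) = 0.121 + 0.08 + 0.139 = 0.34.
P(L ∩ S) = 0.1114·0.121 + 0.2439·0.08 + 0.2057·0.139 = 0.0134794 + 0.019512 + 0.0285923 = 0.0615837.
P(L | S) = 0.0615837 / 0.34 = 0.181129…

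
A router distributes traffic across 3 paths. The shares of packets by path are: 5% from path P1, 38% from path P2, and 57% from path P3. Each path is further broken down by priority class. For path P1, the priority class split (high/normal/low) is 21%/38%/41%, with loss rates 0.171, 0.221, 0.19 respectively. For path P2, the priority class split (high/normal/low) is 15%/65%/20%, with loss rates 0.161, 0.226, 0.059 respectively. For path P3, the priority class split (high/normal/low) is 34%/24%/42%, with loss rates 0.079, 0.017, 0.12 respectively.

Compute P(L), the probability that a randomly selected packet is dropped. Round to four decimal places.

0.1257

P(L|P1) = 0.21·0.171 + 0.38·0.221 + 0.41·0.19 = 0.03591 + 0.08398 + 0.0779 = 0.19779
P(L|P2) = 0.15·0.161 + 0.65·0.226 + 0.2·0.059 = 0.02415 + 0.1469 + 0.0118 = 0.18285
P(L|P3) = 0.34·0.079 + 0.24·0.017 + 0.42·0.12 = 0.02686 + 0.00408 + 0.0504 = 0.08134
Then overall,
P(L) = 0.05·0.19779 + 0.38·0.18285 + 0.57·0.08134
      = 0.0098895 + 0.069483 + 0.0463638 = 0.1257363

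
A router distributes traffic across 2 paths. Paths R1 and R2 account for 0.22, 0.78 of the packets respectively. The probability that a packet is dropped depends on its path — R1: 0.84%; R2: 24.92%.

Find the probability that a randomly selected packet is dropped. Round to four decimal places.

0.1962

P(L) = P(L|R1)·P(R1) + P(L|R2)·P(R2)
      = 0.0084·0.22 + 0.2492·0.78
      = 0.001848 + 0.194376 = 0.196224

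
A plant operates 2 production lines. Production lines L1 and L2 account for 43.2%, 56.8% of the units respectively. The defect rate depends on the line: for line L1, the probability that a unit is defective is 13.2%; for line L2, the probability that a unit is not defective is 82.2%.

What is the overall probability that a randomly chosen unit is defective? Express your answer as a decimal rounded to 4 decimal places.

0.1581

P(D|L2) = 1 − 0.822 = 0.178.
P(D) = P(D|L1)·P(L1) + P(D|L2)·P(L2)
      = 0.132·0.432 + 0.178·0.568
      = 0.057024 + 0.101104 = 0.158128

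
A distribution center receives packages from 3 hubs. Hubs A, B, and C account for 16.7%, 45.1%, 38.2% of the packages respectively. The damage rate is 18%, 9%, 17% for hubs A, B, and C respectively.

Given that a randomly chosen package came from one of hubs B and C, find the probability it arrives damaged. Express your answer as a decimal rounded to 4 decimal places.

P(D|S) ≈ 0.1267

Let S = {B, C}.
P(S) = 0.451 + 0.382 = 0.833.
P(D ∩ S) = 0.09·0.451 + 0.17·0.382 = 0.04059 + 0.06494 = 0.10553.
P(D | S) = 0.10553 / 0.833 = 0.126687…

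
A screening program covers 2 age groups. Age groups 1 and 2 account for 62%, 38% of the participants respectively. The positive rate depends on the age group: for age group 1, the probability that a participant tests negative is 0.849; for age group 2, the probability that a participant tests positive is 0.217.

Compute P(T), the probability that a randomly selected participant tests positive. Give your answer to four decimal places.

P(T|1) = 1 − 0.849 = 0.151.
P(T) = P(T|1)·P(1) + P(T|2)·P(2)
      = 0.151·0.62 + 0.217·0.38
      = 0.09362 + 0.08246 = 0.17608

P(T) ≈ 0.1761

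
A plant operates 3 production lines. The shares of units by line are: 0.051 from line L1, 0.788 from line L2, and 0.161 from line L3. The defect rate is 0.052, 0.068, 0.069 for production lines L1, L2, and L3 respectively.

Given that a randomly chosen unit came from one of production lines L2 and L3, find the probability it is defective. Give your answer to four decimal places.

0.0682

Let S = {L2, L3}.
P(S) = 0.788 + 0.161 = 0.949.
P(D ∩ S) = 0.068·0.788 + 0.069·0.161 = 0.053584 + 0.011109 = 0.064693.
P(D | S) = 0.064693 / 0.949 = 0.068170…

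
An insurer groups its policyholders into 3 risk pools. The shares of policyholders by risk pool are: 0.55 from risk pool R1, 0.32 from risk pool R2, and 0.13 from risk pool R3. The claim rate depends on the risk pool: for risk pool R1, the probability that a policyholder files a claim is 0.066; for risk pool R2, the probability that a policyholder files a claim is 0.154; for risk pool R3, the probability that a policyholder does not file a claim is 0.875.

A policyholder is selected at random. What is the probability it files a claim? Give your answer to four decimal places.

0.1018

P(C|R3) = 1 − 0.875 = 0.125.
Summing over the partition,
P(C) = P(C|R1)·P(R1) + P(C|R2)·P(R2) + P(C|R3)·P(R3)
      = 0.066·0.55 + 0.154·0.32 + 0.125·0.13
      = 0.0363 + 0.04928 + 0.01625 = 0.10183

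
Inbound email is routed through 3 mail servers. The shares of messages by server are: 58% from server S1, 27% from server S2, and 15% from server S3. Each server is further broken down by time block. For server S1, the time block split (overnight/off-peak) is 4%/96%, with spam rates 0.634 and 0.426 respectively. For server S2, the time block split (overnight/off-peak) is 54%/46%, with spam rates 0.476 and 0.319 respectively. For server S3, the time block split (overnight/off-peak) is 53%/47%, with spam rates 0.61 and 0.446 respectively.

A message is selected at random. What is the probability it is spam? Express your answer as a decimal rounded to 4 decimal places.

P(S|S1) = 0.04·0.634 + 0.96·0.426 = 0.02536 + 0.40896 = 0.43432
P(S|S2) = 0.54·0.476 + 0.46·0.319 = 0.25704 + 0.14674 = 0.40378
P(S|S3) = 0.53·0.61 + 0.47·0.446 = 0.3233 + 0.20962 = 0.53292
By total probability over the outer partition,
P(S) = 0.58·0.43432 + 0.27·0.40378 + 0.15·0.53292
      = 0.2519056 + 0.1090206 + 0.079938 = 0.4408642

P(S) ≈ 0.4409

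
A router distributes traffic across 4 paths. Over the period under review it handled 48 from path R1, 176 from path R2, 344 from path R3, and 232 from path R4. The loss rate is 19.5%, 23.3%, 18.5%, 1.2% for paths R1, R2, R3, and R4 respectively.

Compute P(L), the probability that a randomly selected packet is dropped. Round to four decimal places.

0.1460

Total: 48 + 176 + 344 + 232 = 800.
P(R1) = 48/800 = 0.06. P(R2) = 176/800 = 0.22. P(R3) = 344/800 = 0.43. P(R4) = 232/800 = 0.29.
P(L) = P(L|R1)·P(R1) + P(L|R2)·P(R2) + P(L|R3)·P(R3) + P(L|R4)·P(R4)
      = 0.195·0.06 + 0.233·0.22 + 0.185·0.43 + 0.012·0.29
      = 0.0117 + 0.05126 + 0.07955 + 0.00348 = 0.14599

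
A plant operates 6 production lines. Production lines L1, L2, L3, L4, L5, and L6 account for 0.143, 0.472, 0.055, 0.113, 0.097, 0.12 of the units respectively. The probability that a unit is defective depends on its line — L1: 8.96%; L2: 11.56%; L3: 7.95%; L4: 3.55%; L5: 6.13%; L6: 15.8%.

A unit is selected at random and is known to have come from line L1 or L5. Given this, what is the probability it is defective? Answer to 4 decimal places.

Let S = {L1, L5}.
P(S) = 0.143 + 0.097 = 0.24.
P(D ∩ S) = 0.0896·0.143 + 0.0613·0.097 = 0.0128128 + 0.0059461 = 0.0187589.
P(D | S) = 0.0187589 / 0.24 = 0.078162…

0.0782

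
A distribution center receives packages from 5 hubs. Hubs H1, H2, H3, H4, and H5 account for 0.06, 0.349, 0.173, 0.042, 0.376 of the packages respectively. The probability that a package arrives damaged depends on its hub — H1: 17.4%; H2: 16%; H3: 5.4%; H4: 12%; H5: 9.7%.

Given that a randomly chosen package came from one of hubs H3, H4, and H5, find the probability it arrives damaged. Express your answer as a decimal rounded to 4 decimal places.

Let S = {H3, H4, H5}.
P(S) = 0.173 + 0.042 + 0.376 = 0.591.
P(D ∩ S) = 0.054·0.173 + 0.12·0.042 + 0.097·0.376 = 0.009342 + 0.00504 + 0.036472 = 0.050854.
P(D | S) = 0.050854 / 0.591 = 0.086047…

P(D|S) ≈ 0.0860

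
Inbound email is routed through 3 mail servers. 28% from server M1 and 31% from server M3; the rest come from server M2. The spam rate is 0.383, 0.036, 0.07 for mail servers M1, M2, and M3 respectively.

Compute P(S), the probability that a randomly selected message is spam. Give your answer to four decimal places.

0.1437

P(M2) = 1 − (0.28 + 0.31) = 0.41.
P(S) = P(S|M1)·P(M1) + P(S|M2)·P(M2) + P(S|M3)·P(M3)
      = 0.383·0.28 + 0.036·0.41 + 0.07·0.31
      = 0.10724 + 0.01476 + 0.0217 = 0.1437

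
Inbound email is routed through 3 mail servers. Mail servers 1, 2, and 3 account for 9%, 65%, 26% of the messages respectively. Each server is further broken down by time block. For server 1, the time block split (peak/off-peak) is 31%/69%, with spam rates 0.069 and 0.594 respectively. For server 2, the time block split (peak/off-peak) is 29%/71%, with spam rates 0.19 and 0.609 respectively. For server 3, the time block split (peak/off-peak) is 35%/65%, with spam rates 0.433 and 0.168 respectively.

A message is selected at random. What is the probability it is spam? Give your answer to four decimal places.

P(S|1) = 0.31·0.069 + 0.69·0.594 = 0.02139 + 0.40986 = 0.43125
P(S|2) = 0.29·0.19 + 0.71·0.609 = 0.0551 + 0.43239 = 0.48749
P(S|3) = 0.35·0.433 + 0.65·0.168 = 0.15155 + 0.1092 = 0.26075
Then overall,
P(S) = 0.09·0.43125 + 0.65·0.48749 + 0.26·0.26075
      = 0.0388125 + 0.3168685 + 0.067795 = 0.423476

P(S) ≈ 0.4235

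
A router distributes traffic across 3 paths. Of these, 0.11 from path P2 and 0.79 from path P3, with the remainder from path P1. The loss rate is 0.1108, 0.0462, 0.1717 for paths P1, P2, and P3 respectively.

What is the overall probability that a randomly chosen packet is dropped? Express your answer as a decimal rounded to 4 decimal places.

P(P1) = 1 − (0.11 + 0.79) = 0.1.
Summing over the partition,
P(L) = P(L|P1)·P(P1) + P(L|P2)·P(P2) + P(L|P3)·P(P3)
      = 0.1108·0.1 + 0.0462·0.11 + 0.1717·0.79
      = 0.01108 + 0.005082 + 0.135643 = 0.151805

0.1518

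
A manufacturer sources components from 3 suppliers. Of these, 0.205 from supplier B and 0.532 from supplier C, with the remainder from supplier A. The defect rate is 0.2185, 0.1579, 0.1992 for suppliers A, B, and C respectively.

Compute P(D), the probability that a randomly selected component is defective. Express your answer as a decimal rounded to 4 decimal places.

P(A) = 1 − (0.205 + 0.532) = 0.263.
Summing over the partition,
P(D) = P(D|A)·P(A) + P(D|B)·P(B) + P(D|C)·P(C)
      = 0.2185·0.263 + 0.1579·0.205 + 0.1992·0.532
      = 0.0574655 + 0.0323695 + 0.1059744 = 0.1958094

P(D) ≈ 0.1958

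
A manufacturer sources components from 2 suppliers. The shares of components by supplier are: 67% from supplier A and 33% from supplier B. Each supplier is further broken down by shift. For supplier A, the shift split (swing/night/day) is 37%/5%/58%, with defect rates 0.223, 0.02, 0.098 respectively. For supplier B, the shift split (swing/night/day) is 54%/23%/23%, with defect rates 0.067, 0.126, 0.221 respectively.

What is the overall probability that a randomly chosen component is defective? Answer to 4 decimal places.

P(D|A) = 0.37·0.223 + 0.05·0.02 + 0.58·0.098 = 0.08251 + 0.001 + 0.05684 = 0.14035
P(D|B) = 0.54·0.067 + 0.23·0.126 + 0.23·0.221 = 0.03618 + 0.02898 + 0.05083 = 0.11599
Then overall,
P(D) = 0.67·0.14035 + 0.33·0.11599
      = 0.0940345 + 0.0382767 = 0.1323112

0.1323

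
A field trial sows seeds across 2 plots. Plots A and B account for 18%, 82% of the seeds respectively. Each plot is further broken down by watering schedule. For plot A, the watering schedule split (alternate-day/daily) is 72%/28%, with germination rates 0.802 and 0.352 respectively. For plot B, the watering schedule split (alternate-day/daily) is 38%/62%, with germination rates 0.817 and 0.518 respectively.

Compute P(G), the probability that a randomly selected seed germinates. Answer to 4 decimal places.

P(G|A) = 0.72·0.802 + 0.28·0.352 = 0.57744 + 0.09856 = 0.676
P(G|B) = 0.38·0.817 + 0.62·0.518 = 0.31046 + 0.32116 = 0.63162
By total probability over the outer partition,
P(G) = 0.18·0.676 + 0.82·0.63162
      = 0.12168 + 0.5179284 = 0.6396084

0.6396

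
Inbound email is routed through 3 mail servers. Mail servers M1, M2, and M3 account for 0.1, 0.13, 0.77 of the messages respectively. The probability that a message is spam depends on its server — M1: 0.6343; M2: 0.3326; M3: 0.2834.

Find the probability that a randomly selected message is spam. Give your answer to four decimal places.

P(S) ≈ 0.3249

P(S) = P(S|M1)·P(M1) + P(S|M2)·P(M2) + P(S|M3)·P(M3)
      = 0.6343·0.1 + 0.3326·0.13 + 0.2834·0.77
      = 0.06343 + 0.043238 + 0.218218 = 0.324886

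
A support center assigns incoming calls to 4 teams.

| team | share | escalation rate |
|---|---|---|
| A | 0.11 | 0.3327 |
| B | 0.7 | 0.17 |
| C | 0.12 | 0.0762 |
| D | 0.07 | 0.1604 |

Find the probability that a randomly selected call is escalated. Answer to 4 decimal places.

0.1760

Using total probability over the partition,
P(E) = P(E|A)·P(A) + P(E|B)·P(B) + P(E|C)·P(C) + P(E|D)·P(D)
      = 0.3327·0.11 + 0.17·0.7 + 0.0762·0.12 + 0.1604·0.07
      = 0.036597 + 0.119 + 0.009144 + 0.011228 = 0.175969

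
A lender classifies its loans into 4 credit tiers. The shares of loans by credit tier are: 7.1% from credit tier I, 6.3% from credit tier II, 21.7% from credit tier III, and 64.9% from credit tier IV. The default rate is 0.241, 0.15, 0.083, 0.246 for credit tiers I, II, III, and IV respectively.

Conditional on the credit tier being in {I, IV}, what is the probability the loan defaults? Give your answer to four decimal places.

0.2455

Let S = {I, IV}.
P(S) = 0.071 + 0.649 = 0.72.
P(D ∩ S) = 0.241·0.071 + 0.246·0.649 = 0.017111 + 0.159654 = 0.176765.
P(D | S) = 0.176765 / 0.72 = 0.245507…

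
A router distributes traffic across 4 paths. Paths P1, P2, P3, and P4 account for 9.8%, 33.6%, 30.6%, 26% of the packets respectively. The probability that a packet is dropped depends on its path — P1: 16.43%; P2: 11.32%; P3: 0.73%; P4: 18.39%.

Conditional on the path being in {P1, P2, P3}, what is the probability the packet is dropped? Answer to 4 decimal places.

P(L|S) ≈ 0.0762

Let S = {P1, P2, P3}.
P(S) = 0.098 + 0.336 + 0.306 = 0.74.
P(L ∩ S) = 0.1643·0.098 + 0.1132·0.336 + 0.0073·0.306 = 0.0161014 + 0.0380352 + 0.0022338 = 0.0563704.
P(L | S) = 0.0563704 / 0.74 = 0.076176…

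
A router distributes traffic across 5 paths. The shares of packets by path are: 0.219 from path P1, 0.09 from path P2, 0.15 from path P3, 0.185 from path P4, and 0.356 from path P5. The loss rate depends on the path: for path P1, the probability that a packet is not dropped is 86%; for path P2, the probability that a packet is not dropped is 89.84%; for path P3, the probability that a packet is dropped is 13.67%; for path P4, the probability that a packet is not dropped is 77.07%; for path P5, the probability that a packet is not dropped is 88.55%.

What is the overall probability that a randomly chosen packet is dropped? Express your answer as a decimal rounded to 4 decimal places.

0.1435

P(L|P1) = 1 − 0.86 = 0.14.
P(L|P2) = 1 − 0.8984 = 0.1016.
P(L|P4) = 1 − 0.7707 = 0.2293.
P(L|P5) = 1 − 0.8855 = 0.1145.
P(L) = P(L|P1)·P(P1) + P(L|P2)·P(P2) + P(L|P3)·P(P3) + P(L|P4)·P(P4) + P(L|P5)·P(P5)
      = 0.14·0.219 + 0.1016·0.09 + 0.1367·0.15 + 0.2293·0.185 + 0.1145·0.356
      = 0.03066 + 0.009144 + 0.020505 + 0.0424205 + 0.040762 = 0.1434915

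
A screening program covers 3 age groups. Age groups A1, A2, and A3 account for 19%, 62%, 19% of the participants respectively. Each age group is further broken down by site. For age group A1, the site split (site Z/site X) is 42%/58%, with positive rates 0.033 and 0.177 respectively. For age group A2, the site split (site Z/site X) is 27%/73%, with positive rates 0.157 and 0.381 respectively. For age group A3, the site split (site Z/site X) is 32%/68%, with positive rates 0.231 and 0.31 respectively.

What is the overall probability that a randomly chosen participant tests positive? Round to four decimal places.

P(T|A1) = 0.42·0.033 + 0.58·0.177 = 0.01386 + 0.10266 = 0.11652
P(T|A2) = 0.27·0.157 + 0.73·0.381 = 0.04239 + 0.27813 = 0.32052
P(T|A3) = 0.32·0.231 + 0.68·0.31 = 0.07392 + 0.2108 = 0.28472
By total probability over the outer partition,
P(T) = 0.19·0.11652 + 0.62·0.32052 + 0.19·0.28472
      = 0.0221388 + 0.1987224 + 0.0540968 = 0.274958

0.2750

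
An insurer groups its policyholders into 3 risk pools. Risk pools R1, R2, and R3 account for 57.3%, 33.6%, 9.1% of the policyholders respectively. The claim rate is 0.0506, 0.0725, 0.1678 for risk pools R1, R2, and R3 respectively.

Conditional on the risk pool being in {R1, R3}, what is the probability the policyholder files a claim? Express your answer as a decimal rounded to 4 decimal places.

Let S = {R1, R3}.
P(S) = 0.573 + 0.091 = 0.664.
P(C ∩ S) = 0.0506·0.573 + 0.1678·0.091 = 0.0289938 + 0.0152698 = 0.0442636.
P(C | S) = 0.0442636 / 0.664 = 0.066662…

P(C|S) ≈ 0.0667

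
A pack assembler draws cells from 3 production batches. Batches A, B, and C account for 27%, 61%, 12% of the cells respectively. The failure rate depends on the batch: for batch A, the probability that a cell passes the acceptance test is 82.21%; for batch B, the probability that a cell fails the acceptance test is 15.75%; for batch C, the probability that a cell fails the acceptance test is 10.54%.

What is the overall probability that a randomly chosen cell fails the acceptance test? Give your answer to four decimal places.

0.1568

P(F|A) = 1 − 0.8221 = 0.1779.
Summing over the partition,
P(F) = P(F|A)·P(A) + P(F|B)·P(B) + P(F|C)·P(C)
      = 0.1779·0.27 + 0.1575·0.61 + 0.1054·0.12
      = 0.048033 + 0.096075 + 0.012648 = 0.156756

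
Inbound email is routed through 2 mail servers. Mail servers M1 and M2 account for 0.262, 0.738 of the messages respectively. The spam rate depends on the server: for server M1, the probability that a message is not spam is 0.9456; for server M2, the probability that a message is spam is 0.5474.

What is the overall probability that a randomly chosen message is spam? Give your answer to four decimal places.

P(S|M1) = 1 − 0.9456 = 0.0544.
P(S) = P(S|M1)·P(M1) + P(S|M2)·P(M2)
      = 0.0544·0.262 + 0.5474·0.738
      = 0.0142528 + 0.4039812 = 0.418234

P(S) ≈ 0.4182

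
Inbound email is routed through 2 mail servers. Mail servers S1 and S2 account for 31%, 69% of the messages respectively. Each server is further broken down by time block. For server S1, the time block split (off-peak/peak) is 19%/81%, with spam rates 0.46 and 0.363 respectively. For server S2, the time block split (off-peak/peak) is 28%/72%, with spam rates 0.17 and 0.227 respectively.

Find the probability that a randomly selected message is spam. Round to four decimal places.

P(S) ≈ 0.2639

P(S|S1) = 0.19·0.46 + 0.81·0.363 = 0.0874 + 0.29403 = 0.38143
P(S|S2) = 0.28·0.17 + 0.72·0.227 = 0.0476 + 0.16344 = 0.21104
By total probability over the outer partition,
P(S) = 0.31·0.38143 + 0.69·0.21104
      = 0.1182433 + 0.1456176 = 0.2638609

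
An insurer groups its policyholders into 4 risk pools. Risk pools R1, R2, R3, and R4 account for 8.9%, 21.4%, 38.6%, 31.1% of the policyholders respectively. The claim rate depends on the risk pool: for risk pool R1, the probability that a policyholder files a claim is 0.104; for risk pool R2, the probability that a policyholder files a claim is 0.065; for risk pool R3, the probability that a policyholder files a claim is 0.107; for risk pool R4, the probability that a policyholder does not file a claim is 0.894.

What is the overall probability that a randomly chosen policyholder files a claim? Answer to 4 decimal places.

0.0974

P(C|R4) = 1 − 0.894 = 0.106.
By the law of total probability,
P(C) = P(C|R1)·P(R1) + P(C|R2)·P(R2) + P(C|R3)·P(R3) + P(C|R4)·P(R4)
      = 0.104·0.089 + 0.065·0.214 + 0.107·0.386 + 0.106·0.311
      = 0.009256 + 0.01391 + 0.041302 + 0.032966 = 0.097434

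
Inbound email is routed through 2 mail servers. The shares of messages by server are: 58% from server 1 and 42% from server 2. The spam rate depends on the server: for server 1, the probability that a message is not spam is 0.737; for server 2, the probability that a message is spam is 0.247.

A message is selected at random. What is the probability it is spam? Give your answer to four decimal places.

0.2563

P(S|1) = 1 − 0.737 = 0.263.
P(S) = P(S|1)·P(1) + P(S|2)·P(2)
      = 0.263·0.58 + 0.247·0.42
      = 0.15254 + 0.10374 = 0.25628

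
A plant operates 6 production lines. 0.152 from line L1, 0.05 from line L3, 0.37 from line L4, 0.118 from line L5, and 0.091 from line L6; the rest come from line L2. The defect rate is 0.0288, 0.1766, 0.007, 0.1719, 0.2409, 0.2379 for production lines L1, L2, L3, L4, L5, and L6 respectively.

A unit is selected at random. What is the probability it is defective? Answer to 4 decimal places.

P(L2) = 1 − (0.152 + 0.05 + 0.37 + 0.118 + 0.091) = 0.219.
P(D) = P(D|L1)·P(L1) + P(D|L2)·P(L2) + P(D|L3)·P(L3) + P(D|L4)·P(L4) + P(D|L5)·P(L5) + P(D|L6)·P(L6)
      = 0.0288·0.152 + 0.1766·0.219 + 0.007·0.05 + 0.1719·0.37 + 0.2409·0.118 + 0.2379·0.091
      = 0.0043776 + 0.0386754 + 0.00035 + 0.063603 + 0.0284262 + 0.0216489 = 0.1570811

0.1571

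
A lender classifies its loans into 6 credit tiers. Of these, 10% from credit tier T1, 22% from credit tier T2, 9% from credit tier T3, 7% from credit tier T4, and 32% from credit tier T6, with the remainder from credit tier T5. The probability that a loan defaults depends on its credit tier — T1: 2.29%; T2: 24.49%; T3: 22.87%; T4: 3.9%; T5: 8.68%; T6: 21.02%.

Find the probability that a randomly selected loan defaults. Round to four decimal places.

P(T5) = 1 − (0.1 + 0.22 + 0.09 + 0.07 + 0.32) = 0.2.
P(D) = P(D|T1)·P(T1) + P(D|T2)·P(T2) + P(D|T3)·P(T3) + P(D|T4)·P(T4) + P(D|T5)·P(T5) + P(D|T6)·P(T6)
      = 0.0229·0.1 + 0.2449·0.22 + 0.2287·0.09 + 0.039·0.07 + 0.0868·0.2 + 0.2102·0.32
      = 0.00229 + 0.053878 + 0.020583 + 0.00273 + 0.01736 + 0.067264 = 0.164105

0.1641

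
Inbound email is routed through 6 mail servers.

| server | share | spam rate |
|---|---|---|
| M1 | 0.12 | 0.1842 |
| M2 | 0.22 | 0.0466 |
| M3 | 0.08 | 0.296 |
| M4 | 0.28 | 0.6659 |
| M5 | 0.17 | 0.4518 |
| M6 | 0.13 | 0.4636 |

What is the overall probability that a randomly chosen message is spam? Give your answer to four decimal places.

P(S) = P(S|M1)·P(M1) + P(S|M2)·P(M2) + P(S|M3)·P(M3) + P(S|M4)·P(M4) + P(S|M5)·P(M5) + P(S|M6)·P(M6)
      = 0.1842·0.12 + 0.0466·0.22 + 0.296·0.08 + 0.6659·0.28 + 0.4518·0.17 + 0.4636·0.13
      = 0.022104 + 0.010252 + 0.02368 + 0.186452 + 0.076806 + 0.060268 = 0.379562

0.3796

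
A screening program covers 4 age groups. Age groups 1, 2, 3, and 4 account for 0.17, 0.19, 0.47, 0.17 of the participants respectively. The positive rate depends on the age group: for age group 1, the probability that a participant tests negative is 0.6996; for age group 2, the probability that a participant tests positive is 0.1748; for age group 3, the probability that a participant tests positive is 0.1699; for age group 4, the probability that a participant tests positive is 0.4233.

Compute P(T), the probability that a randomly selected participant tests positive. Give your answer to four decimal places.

P(T|1) = 1 − 0.6996 = 0.3004.
Using total probability over the partition,
P(T) = P(T|1)·P(1) + P(T|2)·P(2) + P(T|3)·P(3) + P(T|4)·P(4)
      = 0.3004·0.17 + 0.1748·0.19 + 0.1699·0.47 + 0.4233·0.17
      = 0.051068 + 0.033212 + 0.079853 + 0.071961 = 0.236094

0.2361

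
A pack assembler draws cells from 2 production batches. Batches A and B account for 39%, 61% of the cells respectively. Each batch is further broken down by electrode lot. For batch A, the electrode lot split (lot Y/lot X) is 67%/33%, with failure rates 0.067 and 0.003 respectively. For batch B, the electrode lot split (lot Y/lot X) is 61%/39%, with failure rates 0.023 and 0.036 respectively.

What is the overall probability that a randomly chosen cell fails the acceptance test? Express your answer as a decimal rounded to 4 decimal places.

P(F|A) = 0.67·0.067 + 0.33·0.003 = 0.04489 + 0.00099 = 0.04588
P(F|B) = 0.61·0.023 + 0.39·0.036 = 0.01403 + 0.01404 = 0.02807
By total probability over the outer partition,
P(F) = 0.39·0.04588 + 0.61·0.02807
      = 0.0178932 + 0.0171227 = 0.0350159

P(F) ≈ 0.0350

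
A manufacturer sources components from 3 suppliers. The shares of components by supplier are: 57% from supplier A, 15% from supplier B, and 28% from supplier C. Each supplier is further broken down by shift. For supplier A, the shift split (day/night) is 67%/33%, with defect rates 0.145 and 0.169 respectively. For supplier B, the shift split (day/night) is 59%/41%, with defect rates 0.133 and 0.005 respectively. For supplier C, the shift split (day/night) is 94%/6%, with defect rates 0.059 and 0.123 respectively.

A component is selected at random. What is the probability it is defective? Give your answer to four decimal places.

0.1168

P(D|A) = 0.67·0.145 + 0.33·0.169 = 0.09715 + 0.05577 = 0.15292
P(D|B) = 0.59·0.133 + 0.41·0.005 = 0.07847 + 0.00205 = 0.08052
P(D|C) = 0.94·0.059 + 0.06·0.123 = 0.05546 + 0.00738 = 0.06284
By total probability over the outer partition,
P(D) = 0.57·0.15292 + 0.15·0.08052 + 0.28·0.06284
      = 0.0871644 + 0.012078 + 0.0175952 = 0.1168376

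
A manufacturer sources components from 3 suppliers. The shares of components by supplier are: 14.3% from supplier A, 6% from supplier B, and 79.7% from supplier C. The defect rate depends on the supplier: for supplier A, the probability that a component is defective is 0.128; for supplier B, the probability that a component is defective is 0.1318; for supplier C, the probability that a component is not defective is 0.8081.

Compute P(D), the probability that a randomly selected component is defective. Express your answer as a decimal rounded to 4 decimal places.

0.1792

P(D|C) = 1 − 0.8081 = 0.1919.
By the law of total probability,
P(D) = P(D|A)·P(A) + P(D|B)·P(B) + P(D|C)·P(C)
      = 0.128·0.143 + 0.1318·0.06 + 0.1919·0.797
      = 0.018304 + 0.007908 + 0.1529443 = 0.1791563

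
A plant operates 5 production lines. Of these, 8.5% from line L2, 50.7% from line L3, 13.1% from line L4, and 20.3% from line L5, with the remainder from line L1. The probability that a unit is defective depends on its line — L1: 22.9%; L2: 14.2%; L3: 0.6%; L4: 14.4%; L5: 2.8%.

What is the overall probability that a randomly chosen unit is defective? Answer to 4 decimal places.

P(L1) = 1 − (0.085 + 0.507 + 0.131 + 0.203) = 0.074.
Using total probability over the partition,
P(D) = P(D|L1)·P(L1) + P(D|L2)·P(L2) + P(D|L3)·P(L3) + P(D|L4)·P(L4) + P(D|L5)·P(L5)
      = 0.229·0.074 + 0.142·0.085 + 0.006·0.507 + 0.144·0.131 + 0.028·0.203
      = 0.016946 + 0.01207 + 0.003042 + 0.018864 + 0.005684 = 0.056606

0.0566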